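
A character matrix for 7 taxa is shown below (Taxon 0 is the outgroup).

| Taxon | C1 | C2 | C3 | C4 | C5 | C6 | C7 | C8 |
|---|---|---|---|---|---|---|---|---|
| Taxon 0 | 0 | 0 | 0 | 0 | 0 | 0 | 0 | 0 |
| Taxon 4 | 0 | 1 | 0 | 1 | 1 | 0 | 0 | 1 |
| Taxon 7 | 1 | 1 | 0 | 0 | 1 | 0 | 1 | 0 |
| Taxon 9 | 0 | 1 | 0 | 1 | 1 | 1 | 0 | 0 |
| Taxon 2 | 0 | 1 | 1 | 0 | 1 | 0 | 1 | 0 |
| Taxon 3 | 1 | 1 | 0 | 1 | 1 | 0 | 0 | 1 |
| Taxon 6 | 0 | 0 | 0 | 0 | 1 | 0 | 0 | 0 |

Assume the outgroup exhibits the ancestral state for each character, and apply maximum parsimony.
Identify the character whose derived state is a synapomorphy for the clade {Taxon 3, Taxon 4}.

C8

The outgroup has state '0' for every character, so '1' is the derived state throughout.
C1 groups Taxon 3 and Taxon 7, which is incompatible with the clades supported by the remaining characters; treating it as convergent (homoplasy) costs fewer steps than any alternative tree.
Only Taxon 2, Taxon 3, Taxon 4, Taxon 7, and Taxon 9 show the derived state '1' for C2, supporting them as a clade.
C3 (derived state '1') is unique to Taxon 2 (autapomorphy; uninformative for grouping).
Only Taxon 3, Taxon 4, and Taxon 9 show the derived state '1' for C4, supporting them as a clade.
All ingroup taxa share the derived state '1' for C5; it defines the ingroup but does not resolve relationships within it.
C6: derived state '1' in Taxon 9 only — an autapomorphy, so it tells us nothing about relationships among taxa.
Only Taxon 2 and Taxon 7 show the derived state '1' for C7, supporting them as a clade.
Only Taxon 3 and Taxon 4 show the derived state '1' for C8, supporting them as a clade.
Most parsimonious ingroup topology: ((((Taxon 4,Taxon 3),Taxon 9),(Taxon 7,Taxon 2)),Taxon 6).
The clade {Taxon 3, Taxon 4} is supported by C8: its derived state '1' occurs in exactly those taxa and in no other taxon (including the outgroup).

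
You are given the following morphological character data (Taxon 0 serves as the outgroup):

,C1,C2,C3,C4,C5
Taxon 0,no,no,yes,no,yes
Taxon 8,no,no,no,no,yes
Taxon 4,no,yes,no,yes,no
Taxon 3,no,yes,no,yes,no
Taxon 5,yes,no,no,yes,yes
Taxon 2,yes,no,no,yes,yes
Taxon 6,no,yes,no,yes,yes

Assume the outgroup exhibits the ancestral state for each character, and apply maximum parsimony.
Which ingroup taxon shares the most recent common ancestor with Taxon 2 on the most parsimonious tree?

Taxon 5

Character polarity is set by the outgroup: the derived state is whichever differs from the outgroup's state, so for C3, C5 the derived state is 'no', and for the remaining characters it is 'yes'.
C1 (derived state 'yes') is shared by Taxon 2 and Taxon 5 — a synapomorphy uniting that clade.
Only Taxon 3, Taxon 4, and Taxon 6 show the derived state 'yes' for C2, supporting them as a clade.
All ingroup taxa share the derived state 'no' for C3; it defines the ingroup but does not resolve relationships within it.
C4 (derived state 'yes') is shared by Taxon 2, Taxon 3, Taxon 4, Taxon 5, and Taxon 6 — a synapomorphy uniting that clade.
Only Taxon 3 and Taxon 4 show the derived state 'no' for C5, supporting them as a clade.
Most parsimonious ingroup topology: (Taxon 8,(((Taxon 4,Taxon 3),Taxon 6),(Taxon 5,Taxon 2))).
Taxon 2 and Taxon 5 form a cherry on this tree, so they are sister taxa.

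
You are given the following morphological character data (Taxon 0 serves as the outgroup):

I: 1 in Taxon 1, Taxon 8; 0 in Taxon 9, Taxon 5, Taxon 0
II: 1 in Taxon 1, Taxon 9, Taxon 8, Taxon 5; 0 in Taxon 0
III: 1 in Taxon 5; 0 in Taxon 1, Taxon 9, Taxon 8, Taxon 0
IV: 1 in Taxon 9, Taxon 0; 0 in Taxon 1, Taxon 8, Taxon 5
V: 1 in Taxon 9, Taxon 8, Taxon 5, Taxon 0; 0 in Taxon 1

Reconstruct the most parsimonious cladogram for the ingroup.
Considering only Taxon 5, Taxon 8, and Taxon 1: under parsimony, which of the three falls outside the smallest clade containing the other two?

Character polarity is set by the outgroup: the derived state is whichever differs from the outgroup's state, so for IV, V the derived state is '0', and for the remaining characters it is '1'.
I: derived state '1' in Taxon 1 and Taxon 8 only — synapomorphy for {Taxon 1, Taxon 8}.
II (derived state '1') is shared by all ingroup taxa — unites the whole ingroup.
III (derived state '1') is unique to Taxon 5 (autapomorphy; uninformative for grouping).
IV: derived state '0' in Taxon 1, Taxon 5, and Taxon 8 only — synapomorphy for {Taxon 1, Taxon 5, Taxon 8}.
V: derived state '0' in Taxon 1 only — an autapomorphy, so it tells us nothing about relationships among taxa.
Most parsimonious ingroup topology: (Taxon 9,((Taxon 8,Taxon 1),Taxon 5)).
Taxon 1 and Taxon 8 share a more recent common ancestor with each other than either does with Taxon 5, so Taxon 5 is the least closely related of the three.

Taxon 5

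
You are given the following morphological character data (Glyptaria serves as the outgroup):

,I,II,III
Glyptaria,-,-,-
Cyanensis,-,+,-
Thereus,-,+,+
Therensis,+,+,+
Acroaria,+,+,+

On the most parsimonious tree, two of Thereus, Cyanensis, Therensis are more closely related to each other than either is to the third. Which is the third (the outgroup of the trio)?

The outgroup has state '-' for every character, so '+' is the derived state throughout.
I: derived state '+' in Acroaria and Therensis only — synapomorphy for {Acroaria, Therensis}.
II (derived state '+') is shared by all ingroup taxa — unites the whole ingroup.
III (derived state '+') is shared by Acroaria, Therensis, and Thereus — a synapomorphy uniting that clade.
Most parsimonious ingroup topology: (Cyanensis,(Thereus,(Therensis,Acroaria))).
Thereus and Therensis share a more recent common ancestor with each other than either does with Cyanensis, so Cyanensis is the least closely related of the three.

Cyanensis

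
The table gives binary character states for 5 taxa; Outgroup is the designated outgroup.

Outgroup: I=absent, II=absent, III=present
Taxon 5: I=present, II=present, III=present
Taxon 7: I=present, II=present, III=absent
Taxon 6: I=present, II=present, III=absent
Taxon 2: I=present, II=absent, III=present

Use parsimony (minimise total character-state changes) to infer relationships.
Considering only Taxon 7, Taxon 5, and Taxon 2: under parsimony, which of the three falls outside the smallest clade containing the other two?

Taxon 2

Character polarity is set by the outgroup: the derived state is whichever differs from the outgroup's state, so for III the derived state is 'absent', and for the remaining characters it is 'present'.
All ingroup taxa share the derived state 'present' for I; it defines the ingroup but does not resolve relationships within it.
II (derived state 'present') is shared by Taxon 5, Taxon 6, and Taxon 7 — a synapomorphy uniting that clade.
III: derived state 'absent' in Taxon 6 and Taxon 7 only — synapomorphy for {Taxon 6, Taxon 7}.
Most parsimonious ingroup topology: ((Taxon 5,(Taxon 7,Taxon 6)),Taxon 2).
Taxon 5 and Taxon 7 share a more recent common ancestor with each other than either does with Taxon 2, so Taxon 2 is the least closely related of the three.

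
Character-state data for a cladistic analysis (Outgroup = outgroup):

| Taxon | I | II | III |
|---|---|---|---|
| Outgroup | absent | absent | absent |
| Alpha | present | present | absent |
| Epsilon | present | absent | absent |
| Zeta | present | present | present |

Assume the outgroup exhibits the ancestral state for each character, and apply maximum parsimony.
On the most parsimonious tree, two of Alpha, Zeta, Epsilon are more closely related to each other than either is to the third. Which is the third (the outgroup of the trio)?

Epsilon

The outgroup has state 'absent' for every character, so 'present' is the derived state throughout.
I (derived state 'present') is shared by all ingroup taxa — unites the whole ingroup.
II (derived state 'present') is shared by Alpha and Zeta — a synapomorphy uniting that clade.
III (derived state 'present') is unique to Zeta (autapomorphy; uninformative for grouping).
Most parsimonious ingroup topology: ((Alpha,Zeta),Epsilon).
Alpha and Zeta share a more recent common ancestor with each other than either does with Epsilon, so Epsilon is the least closely related of the three.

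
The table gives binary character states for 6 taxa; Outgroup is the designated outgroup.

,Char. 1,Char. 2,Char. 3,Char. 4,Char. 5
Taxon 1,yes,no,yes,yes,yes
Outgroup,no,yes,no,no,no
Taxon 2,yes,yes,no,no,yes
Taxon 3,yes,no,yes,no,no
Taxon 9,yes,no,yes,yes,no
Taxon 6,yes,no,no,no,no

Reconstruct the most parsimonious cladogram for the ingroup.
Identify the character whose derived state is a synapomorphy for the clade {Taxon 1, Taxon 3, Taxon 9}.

Character polarity is set by the outgroup: the derived state is whichever differs from the outgroup's state, so for Char. 2 the derived state is 'no', and for the remaining characters it is 'yes'.
Char. 1 (derived state 'yes') is shared by all ingroup taxa — unites the whole ingroup.
Only Taxon 1, Taxon 3, Taxon 6, and Taxon 9 show the derived state 'no' for Char. 2, supporting them as a clade.
Char. 3: derived state 'yes' in Taxon 1, Taxon 3, and Taxon 9 only — synapomorphy for {Taxon 1, Taxon 3, Taxon 9}.
Char. 4 (derived state 'yes') is shared by Taxon 1 and Taxon 9 — a synapomorphy uniting that clade.
Char. 5 (state 'yes') occurs in Taxon 1 and Taxon 2 but conflicts with the nesting implied by the other characters — most parsimoniously interpreted as homoplasy.
Most parsimonious ingroup topology: ((((Taxon 1,Taxon 9),Taxon 3),Taxon 6),Taxon 2).
The clade {Taxon 1, Taxon 3, Taxon 9} is supported by Char. 3: its derived state 'yes' occurs in exactly those taxa and in no other taxon (including the outgroup).

Char. 3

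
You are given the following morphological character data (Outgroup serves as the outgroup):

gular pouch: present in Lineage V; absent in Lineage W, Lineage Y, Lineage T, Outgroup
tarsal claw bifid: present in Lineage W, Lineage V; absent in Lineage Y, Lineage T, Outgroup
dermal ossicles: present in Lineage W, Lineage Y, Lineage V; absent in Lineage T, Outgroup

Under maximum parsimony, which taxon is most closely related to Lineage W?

The outgroup has state 'absent' for every character, so 'present' is the derived state throughout.
gular pouch: derived state 'present' in Lineage V only — an autapomorphy, so it tells us nothing about relationships among taxa.
tarsal claw bifid: derived state 'present' in Lineage V and Lineage W only — synapomorphy for {Lineage V, Lineage W}.
dermal ossicles (derived state 'present') is shared by Lineage V, Lineage W, and Lineage Y — a synapomorphy uniting that clade.
Most parsimonious ingroup topology: ((Lineage Y,(Lineage V,Lineage W)),Lineage T).
Lineage W and Lineage V form a cherry on this tree, so they are sister taxa.

Lineage V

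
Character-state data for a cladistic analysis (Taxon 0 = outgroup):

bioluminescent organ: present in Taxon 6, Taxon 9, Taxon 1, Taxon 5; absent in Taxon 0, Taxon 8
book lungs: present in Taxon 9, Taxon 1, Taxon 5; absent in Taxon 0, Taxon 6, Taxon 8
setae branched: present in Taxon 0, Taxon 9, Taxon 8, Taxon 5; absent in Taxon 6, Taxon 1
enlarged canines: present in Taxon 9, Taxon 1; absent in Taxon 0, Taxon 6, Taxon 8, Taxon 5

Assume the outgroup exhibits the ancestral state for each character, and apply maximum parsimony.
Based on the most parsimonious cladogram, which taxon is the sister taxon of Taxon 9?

Character polarity is set by the outgroup: the derived state is whichever differs from the outgroup's state, so for setae branched the derived state is 'absent', and for the remaining characters it is 'present'.
bioluminescent organ (derived state 'present') is shared by Taxon 1, Taxon 5, Taxon 6, and Taxon 9 — a synapomorphy uniting that clade.
book lungs: derived state 'present' in Taxon 1, Taxon 5, and Taxon 9 only — synapomorphy for {Taxon 1, Taxon 5, Taxon 9}.
setae branched groups Taxon 1 and Taxon 6, which is incompatible with the clades supported by the remaining characters; treating it as convergent (homoplasy) costs fewer steps than any alternative tree.
Only Taxon 1 and Taxon 9 show the derived state 'present' for enlarged canines, supporting them as a clade.
Most parsimonious ingroup topology: ((Taxon 6,((Taxon 9,Taxon 1),Taxon 5)),Taxon 8).
Taxon 9 and Taxon 1 form a cherry on this tree, so they are sister taxa.

Taxon 1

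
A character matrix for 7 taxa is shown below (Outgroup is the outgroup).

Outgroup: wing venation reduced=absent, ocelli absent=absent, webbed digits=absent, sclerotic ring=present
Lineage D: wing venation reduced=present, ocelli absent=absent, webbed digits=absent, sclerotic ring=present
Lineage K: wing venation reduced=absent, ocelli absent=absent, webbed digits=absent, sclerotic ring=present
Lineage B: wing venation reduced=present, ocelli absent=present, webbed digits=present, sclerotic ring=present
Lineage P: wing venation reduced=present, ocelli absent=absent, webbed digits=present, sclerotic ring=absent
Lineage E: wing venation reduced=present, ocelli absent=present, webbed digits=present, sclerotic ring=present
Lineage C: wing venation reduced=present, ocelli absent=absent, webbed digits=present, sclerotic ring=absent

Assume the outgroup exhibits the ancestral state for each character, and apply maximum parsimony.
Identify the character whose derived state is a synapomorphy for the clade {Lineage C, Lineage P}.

Character polarity is set by the outgroup: the derived state is whichever differs from the outgroup's state, so for sclerotic ring the derived state is 'absent', and for the remaining characters it is 'present'.
wing venation reduced: derived state 'present' in Lineage B, Lineage C, Lineage D, Lineage E, and Lineage P only — synapomorphy for {Lineage B, Lineage C, Lineage D, Lineage E, Lineage P}.
ocelli absent (derived state 'present') is shared by Lineage B and Lineage E — a synapomorphy uniting that clade.
webbed digits (derived state 'present') is shared by Lineage B, Lineage C, Lineage E, and Lineage P — a synapomorphy uniting that clade.
Only Lineage C and Lineage P show the derived state 'absent' for sclerotic ring, supporting them as a clade.
Most parsimonious ingroup topology: ((Lineage D,((Lineage B,Lineage E),(Lineage P,Lineage C))),Lineage K).
The clade {Lineage C, Lineage P} is supported by sclerotic ring: its derived state 'absent' occurs in exactly those taxa and in no other taxon (including the outgroup).

sclerotic ring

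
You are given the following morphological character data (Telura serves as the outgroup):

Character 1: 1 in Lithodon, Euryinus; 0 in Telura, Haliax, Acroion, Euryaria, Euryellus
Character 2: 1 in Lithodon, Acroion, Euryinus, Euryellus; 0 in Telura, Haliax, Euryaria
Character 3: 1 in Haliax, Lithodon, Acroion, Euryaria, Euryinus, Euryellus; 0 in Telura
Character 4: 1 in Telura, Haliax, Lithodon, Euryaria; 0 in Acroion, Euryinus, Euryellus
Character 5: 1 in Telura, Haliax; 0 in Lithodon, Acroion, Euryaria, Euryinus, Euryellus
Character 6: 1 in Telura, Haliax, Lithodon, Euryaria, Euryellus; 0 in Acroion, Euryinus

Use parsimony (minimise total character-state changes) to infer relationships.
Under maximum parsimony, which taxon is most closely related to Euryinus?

Acroion

Character polarity is set by the outgroup: the derived state is whichever differs from the outgroup's state, so for Character 4, Character 5, Character 6 the derived state is '0', and for the remaining characters it is '1'.
Character 1 groups Euryinus and Lithodon, which is incompatible with the clades supported by the remaining characters; treating it as convergent (homoplasy) costs fewer steps than any alternative tree.
Character 2: derived state '1' in Acroion, Euryellus, Euryinus, and Lithodon only — synapomorphy for {Acroion, Euryellus, Euryinus, Lithodon}.
All ingroup taxa share the derived state '1' for Character 3; it defines the ingroup but does not resolve relationships within it.
Only Acroion, Euryellus, and Euryinus show the derived state '0' for Character 4, supporting them as a clade.
Character 5 (derived state '0') is shared by Acroion, Euryaria, Euryellus, Euryinus, and Lithodon — a synapomorphy uniting that clade.
Only Acroion and Euryinus show the derived state '0' for Character 6, supporting them as a clade.
Most parsimonious ingroup topology: (Haliax,((Lithodon,((Acroion,Euryinus),Euryellus)),Euryaria)).
Euryinus and Acroion form a cherry on this tree, so they are sister taxa.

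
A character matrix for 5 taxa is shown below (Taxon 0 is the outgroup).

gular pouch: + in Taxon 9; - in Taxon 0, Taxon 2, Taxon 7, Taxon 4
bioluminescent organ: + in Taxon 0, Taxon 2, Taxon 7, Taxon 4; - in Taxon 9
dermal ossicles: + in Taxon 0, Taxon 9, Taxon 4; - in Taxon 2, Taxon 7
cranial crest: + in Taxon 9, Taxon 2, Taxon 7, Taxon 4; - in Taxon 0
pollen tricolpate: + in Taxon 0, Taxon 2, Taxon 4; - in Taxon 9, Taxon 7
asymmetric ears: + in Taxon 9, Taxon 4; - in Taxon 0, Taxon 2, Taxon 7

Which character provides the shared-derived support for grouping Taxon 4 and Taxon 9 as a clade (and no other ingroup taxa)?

asymmetric ears

Character polarity is set by the outgroup: the derived state is whichever differs from the outgroup's state, so for bioluminescent organ, dermal ossicles, pollen tricolpate the derived state is '-', and for the remaining characters it is '+'.
gular pouch (derived state '+') is unique to Taxon 9 (autapomorphy; uninformative for grouping).
bioluminescent organ: derived state '-' in Taxon 9 only — an autapomorphy, so it tells us nothing about relationships among taxa.
dermal ossicles (derived state '-') is shared by Taxon 2 and Taxon 7 — a synapomorphy uniting that clade.
cranial crest (derived state '+') is shared by all ingroup taxa — unites the whole ingroup.
pollen tricolpate groups Taxon 7 and Taxon 9, which is incompatible with the clades supported by the remaining characters; treating it as convergent (homoplasy) costs fewer steps than any alternative tree.
asymmetric ears: derived state '+' in Taxon 4 and Taxon 9 only — synapomorphy for {Taxon 4, Taxon 9}.
Most parsimonious ingroup topology: ((Taxon 9,Taxon 4),(Taxon 2,Taxon 7)).
The clade {Taxon 4, Taxon 9} is supported by asymmetric ears: its derived state '+' occurs in exactly those taxa and in no other taxon (including the outgroup).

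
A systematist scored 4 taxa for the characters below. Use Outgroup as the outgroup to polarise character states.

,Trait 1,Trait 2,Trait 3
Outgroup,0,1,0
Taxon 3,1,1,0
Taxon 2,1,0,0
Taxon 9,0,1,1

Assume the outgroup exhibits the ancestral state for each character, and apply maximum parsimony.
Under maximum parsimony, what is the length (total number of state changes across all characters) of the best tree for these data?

3

Character polarity is set by the outgroup: the derived state is whichever differs from the outgroup's state, so for Trait 2 the derived state is '0', and for the remaining characters it is '1'.
Trait 1: derived state '1' in Taxon 2 and Taxon 3 only — synapomorphy for {Taxon 2, Taxon 3}.
Trait 2: derived state '0' in Taxon 2 only — an autapomorphy, so it tells us nothing about relationships among taxa.
Trait 3 (derived state '1') is unique to Taxon 9 (autapomorphy; uninformative for grouping).
Most parsimonious ingroup topology: ((Taxon 2,Taxon 3),Taxon 9).
Changes per character on this tree: Trait 1: 1; Trait 2: 1; Trait 3: 1.
Total = 3.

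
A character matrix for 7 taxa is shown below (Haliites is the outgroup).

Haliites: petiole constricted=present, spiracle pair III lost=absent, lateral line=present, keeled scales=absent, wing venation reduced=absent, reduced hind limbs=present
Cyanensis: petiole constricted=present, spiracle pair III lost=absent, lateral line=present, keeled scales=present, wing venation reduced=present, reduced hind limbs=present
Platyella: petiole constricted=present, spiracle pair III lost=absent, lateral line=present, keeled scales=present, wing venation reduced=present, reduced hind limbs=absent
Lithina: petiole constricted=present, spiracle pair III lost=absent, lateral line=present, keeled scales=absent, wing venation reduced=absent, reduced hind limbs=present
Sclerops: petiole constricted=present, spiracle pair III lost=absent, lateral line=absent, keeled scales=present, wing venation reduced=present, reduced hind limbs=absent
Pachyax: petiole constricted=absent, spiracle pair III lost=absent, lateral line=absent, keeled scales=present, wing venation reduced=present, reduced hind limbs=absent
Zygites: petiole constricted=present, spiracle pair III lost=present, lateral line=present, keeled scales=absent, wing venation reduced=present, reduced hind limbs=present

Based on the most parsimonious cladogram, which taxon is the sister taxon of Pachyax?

Sclerops

Character polarity is set by the outgroup: the derived state is whichever differs from the outgroup's state, so for petiole constricted, lateral line, reduced hind limbs the derived state is 'absent', and for the remaining characters it is 'present'.
petiole constricted (derived state 'absent') is unique to Pachyax (autapomorphy; uninformative for grouping).
spiracle pair III lost (derived state 'present') is unique to Zygites (autapomorphy; uninformative for grouping).
lateral line (derived state 'absent') is shared by Pachyax and Sclerops — a synapomorphy uniting that clade.
keeled scales: derived state 'present' in Cyanensis, Pachyax, Platyella, and Sclerops only — synapomorphy for {Cyanensis, Pachyax, Platyella, Sclerops}.
wing venation reduced: derived state 'present' in Cyanensis, Pachyax, Platyella, Sclerops, and Zygites only — synapomorphy for {Cyanensis, Pachyax, Platyella, Sclerops, Zygites}.
reduced hind limbs: derived state 'absent' in Pachyax, Platyella, and Sclerops only — synapomorphy for {Pachyax, Platyella, Sclerops}.
Most parsimonious ingroup topology: (((Cyanensis,(Platyella,(Sclerops,Pachyax))),Zygites),Lithina).
Pachyax and Sclerops form a cherry on this tree, so they are sister taxa.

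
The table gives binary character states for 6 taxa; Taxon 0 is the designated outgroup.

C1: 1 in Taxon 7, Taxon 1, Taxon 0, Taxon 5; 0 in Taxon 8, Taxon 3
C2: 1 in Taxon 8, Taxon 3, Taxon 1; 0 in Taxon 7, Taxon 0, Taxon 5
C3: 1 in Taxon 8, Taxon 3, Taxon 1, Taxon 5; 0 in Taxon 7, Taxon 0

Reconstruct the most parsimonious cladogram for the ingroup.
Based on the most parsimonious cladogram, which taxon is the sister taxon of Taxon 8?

Taxon 3

Character polarity is set by the outgroup: the derived state is whichever differs from the outgroup's state, so for C1 the derived state is '0', and for the remaining characters it is '1'.
Only Taxon 3 and Taxon 8 show the derived state '0' for C1, supporting them as a clade.
Only Taxon 1, Taxon 3, and Taxon 8 show the derived state '1' for C2, supporting them as a clade.
Only Taxon 1, Taxon 3, Taxon 5, and Taxon 8 show the derived state '1' for C3, supporting them as a clade.
Most parsimonious ingroup topology: ((Taxon 5,((Taxon 8,Taxon 3),Taxon 1)),Taxon 7).
Taxon 8 and Taxon 3 form a cherry on this tree, so they are sister taxa.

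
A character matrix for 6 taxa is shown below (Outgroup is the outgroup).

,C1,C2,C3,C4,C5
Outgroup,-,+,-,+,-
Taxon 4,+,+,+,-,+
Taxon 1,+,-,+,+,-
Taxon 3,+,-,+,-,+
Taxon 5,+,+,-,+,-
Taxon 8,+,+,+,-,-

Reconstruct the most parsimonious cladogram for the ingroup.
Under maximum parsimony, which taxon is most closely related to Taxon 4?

Taxon 3

Character polarity is set by the outgroup: the derived state is whichever differs from the outgroup's state, so for C2, C4 the derived state is '-', and for the remaining characters it is '+'.
All ingroup taxa share the derived state '+' for C1; it defines the ingroup but does not resolve relationships within it.
C2 (state '-') occurs in Taxon 1 and Taxon 3 but conflicts with the nesting implied by the other characters — most parsimoniously interpreted as homoplasy.
C3 (derived state '+') is shared by Taxon 1, Taxon 3, Taxon 4, and Taxon 8 — a synapomorphy uniting that clade.
Only Taxon 3, Taxon 4, and Taxon 8 show the derived state '-' for C4, supporting them as a clade.
C5: derived state '+' in Taxon 3 and Taxon 4 only — synapomorphy for {Taxon 3, Taxon 4}.
Most parsimonious ingroup topology: ((((Taxon 4,Taxon 3),Taxon 8),Taxon 1),Taxon 5).
Taxon 4 and Taxon 3 form a cherry on this tree, so they are sister taxa.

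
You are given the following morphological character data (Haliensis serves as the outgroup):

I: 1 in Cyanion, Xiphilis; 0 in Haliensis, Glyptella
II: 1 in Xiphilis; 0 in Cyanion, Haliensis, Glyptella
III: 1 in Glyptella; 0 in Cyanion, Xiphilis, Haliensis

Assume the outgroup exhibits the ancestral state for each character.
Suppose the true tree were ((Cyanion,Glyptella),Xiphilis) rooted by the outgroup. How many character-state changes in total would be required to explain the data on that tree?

4

Map each character onto ((Cyanion,Glyptella),Xiphilis) (rooted by Haliensis) and count the minimum state changes it requires (Fitch parsimony):
I: 2; II: 1; III: 1.
Total tree length = 4.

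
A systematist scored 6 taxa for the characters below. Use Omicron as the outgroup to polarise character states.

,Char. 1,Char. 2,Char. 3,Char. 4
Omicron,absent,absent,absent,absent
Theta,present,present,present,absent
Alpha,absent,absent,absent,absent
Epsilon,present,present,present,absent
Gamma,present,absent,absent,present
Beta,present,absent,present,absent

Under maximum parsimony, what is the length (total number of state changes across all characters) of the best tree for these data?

4

The outgroup has state 'absent' for every character, so 'present' is the derived state throughout.
Char. 1 (derived state 'present') is shared by Beta, Epsilon, Gamma, and Theta — a synapomorphy uniting that clade.
Only Epsilon and Theta show the derived state 'present' for Char. 2, supporting them as a clade.
Char. 3 (derived state 'present') is shared by Beta, Epsilon, and Theta — a synapomorphy uniting that clade.
Char. 4 (derived state 'present') is unique to Gamma (autapomorphy; uninformative for grouping).
Most parsimonious ingroup topology: ((((Theta,Epsilon),Beta),Gamma),Alpha).
Changes per character on this tree: Char. 1: 1; Char. 2: 1; Char. 3: 1; Char. 4: 1.
Total = 4.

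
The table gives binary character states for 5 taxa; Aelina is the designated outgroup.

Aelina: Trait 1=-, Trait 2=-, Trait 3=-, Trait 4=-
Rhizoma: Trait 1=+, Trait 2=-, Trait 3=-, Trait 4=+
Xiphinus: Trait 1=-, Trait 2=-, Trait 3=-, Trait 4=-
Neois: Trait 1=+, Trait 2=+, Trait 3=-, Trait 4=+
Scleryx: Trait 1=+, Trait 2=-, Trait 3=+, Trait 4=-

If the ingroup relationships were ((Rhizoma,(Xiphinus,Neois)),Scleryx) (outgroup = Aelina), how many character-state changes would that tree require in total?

Map each character onto ((Rhizoma,(Xiphinus,Neois)),Scleryx) (rooted by Aelina) and count the minimum state changes it requires (Fitch parsimony):
Trait 1: 2; Trait 2: 1; Trait 3: 1; Trait 4: 2.
Total tree length = 6.

6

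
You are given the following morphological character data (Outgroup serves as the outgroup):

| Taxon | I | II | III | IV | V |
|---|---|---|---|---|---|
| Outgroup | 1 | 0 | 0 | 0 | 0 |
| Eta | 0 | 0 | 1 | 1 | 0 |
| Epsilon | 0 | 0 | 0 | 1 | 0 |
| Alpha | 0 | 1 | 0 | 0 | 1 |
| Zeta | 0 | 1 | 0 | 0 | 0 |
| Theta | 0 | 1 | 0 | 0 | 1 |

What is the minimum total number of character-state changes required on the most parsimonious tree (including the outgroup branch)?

5

Character polarity is set by the outgroup: the derived state is whichever differs from the outgroup's state, so for I the derived state is '0', and for the remaining characters it is '1'.
I (derived state '0') is shared by all ingroup taxa — unites the whole ingroup.
Only Alpha, Theta, and Zeta show the derived state '1' for II, supporting them as a clade.
III (derived state '1') is unique to Eta (autapomorphy; uninformative for grouping).
IV: derived state '1' in Epsilon and Eta only — synapomorphy for {Epsilon, Eta}.
V (derived state '1') is shared by Alpha and Theta — a synapomorphy uniting that clade.
Most parsimonious ingroup topology: ((Eta,Epsilon),((Alpha,Theta),Zeta)).
Changes per character on this tree: I: 1; II: 1; III: 1; IV: 1; V: 1.
Total = 5.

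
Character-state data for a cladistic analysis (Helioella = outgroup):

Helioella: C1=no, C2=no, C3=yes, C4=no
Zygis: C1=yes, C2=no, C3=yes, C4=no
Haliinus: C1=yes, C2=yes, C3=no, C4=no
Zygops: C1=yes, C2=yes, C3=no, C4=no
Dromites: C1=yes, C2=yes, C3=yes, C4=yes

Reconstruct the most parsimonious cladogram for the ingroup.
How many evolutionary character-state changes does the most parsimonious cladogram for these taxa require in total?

4

Character polarity is set by the outgroup: the derived state is whichever differs from the outgroup's state, so for C3 the derived state is 'no', and for the remaining characters it is 'yes'.
C1 (derived state 'yes') is shared by all ingroup taxa — unites the whole ingroup.
C2: derived state 'yes' in Dromites, Haliinus, and Zygops only — synapomorphy for {Dromites, Haliinus, Zygops}.
Only Haliinus and Zygops show the derived state 'no' for C3, supporting them as a clade.
C4 (derived state 'yes') is unique to Dromites (autapomorphy; uninformative for grouping).
Most parsimonious ingroup topology: (Zygis,((Zygops,Haliinus),Dromites)).
Changes per character on this tree: C1: 1; C2: 1; C3: 1; C4: 1.
Total = 4.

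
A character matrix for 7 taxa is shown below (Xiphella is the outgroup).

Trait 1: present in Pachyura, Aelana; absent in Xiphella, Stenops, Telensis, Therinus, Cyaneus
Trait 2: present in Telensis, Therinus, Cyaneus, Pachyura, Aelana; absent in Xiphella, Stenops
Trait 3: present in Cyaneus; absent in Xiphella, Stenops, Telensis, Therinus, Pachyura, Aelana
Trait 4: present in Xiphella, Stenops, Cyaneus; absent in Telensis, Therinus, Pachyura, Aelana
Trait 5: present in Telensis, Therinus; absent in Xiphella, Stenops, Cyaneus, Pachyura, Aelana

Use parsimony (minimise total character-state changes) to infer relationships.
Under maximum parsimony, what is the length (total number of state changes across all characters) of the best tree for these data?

5

Character polarity is set by the outgroup: the derived state is whichever differs from the outgroup's state, so for Trait 4 the derived state is 'absent', and for the remaining characters it is 'present'.
Trait 1 (derived state 'present') is shared by Aelana and Pachyura — a synapomorphy uniting that clade.
Trait 2 (derived state 'present') is shared by Aelana, Cyaneus, Pachyura, Telensis, and Therinus — a synapomorphy uniting that clade.
Trait 3 (derived state 'present') is unique to Cyaneus (autapomorphy; uninformative for grouping).
Only Aelana, Pachyura, Telensis, and Therinus show the derived state 'absent' for Trait 4, supporting them as a clade.
Only Telensis and Therinus show the derived state 'present' for Trait 5, supporting them as a clade.
Most parsimonious ingroup topology: (Stenops,(((Telensis,Therinus),(Pachyura,Aelana)),Cyaneus)).
Changes per character on this tree: Trait 1: 1; Trait 2: 1; Trait 3: 1; Trait 4: 1; Trait 5: 1.
Total = 5.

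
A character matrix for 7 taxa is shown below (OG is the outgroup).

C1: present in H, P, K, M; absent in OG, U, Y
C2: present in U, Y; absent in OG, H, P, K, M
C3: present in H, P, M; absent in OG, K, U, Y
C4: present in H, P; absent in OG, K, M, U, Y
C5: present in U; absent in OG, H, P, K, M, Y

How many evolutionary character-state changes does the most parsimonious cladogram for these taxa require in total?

5

The outgroup has state 'absent' for every character, so 'present' is the derived state throughout.
Only H, K, M, and P show the derived state 'present' for C1, supporting them as a clade.
C2: derived state 'present' in U and Y only — synapomorphy for {U, Y}.
Only H, M, and P show the derived state 'present' for C3, supporting them as a clade.
C4: derived state 'present' in H and P only — synapomorphy for {H, P}.
C5: derived state 'present' in U only — an autapomorphy, so it tells us nothing about relationships among taxa.
Most parsimonious ingroup topology: ((((H,P),M),K),(U,Y)).
Changes per character on this tree: C1: 1; C2: 1; C3: 1; C4: 1; C5: 1.
Total = 5.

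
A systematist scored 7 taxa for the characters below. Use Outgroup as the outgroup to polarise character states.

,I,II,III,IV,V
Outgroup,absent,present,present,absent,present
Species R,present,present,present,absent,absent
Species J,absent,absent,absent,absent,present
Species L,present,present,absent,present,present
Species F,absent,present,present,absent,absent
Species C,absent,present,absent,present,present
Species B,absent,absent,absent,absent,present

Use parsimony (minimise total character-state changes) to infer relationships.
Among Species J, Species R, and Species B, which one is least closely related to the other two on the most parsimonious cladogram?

Species R

Character polarity is set by the outgroup: the derived state is whichever differs from the outgroup's state, so for II, III, V the derived state is 'absent', and for the remaining characters it is 'present'.
I groups Species L and Species R, which is incompatible with the clades supported by the remaining characters; treating it as convergent (homoplasy) costs fewer steps than any alternative tree.
Only Species B and Species J show the derived state 'absent' for II, supporting them as a clade.
III: derived state 'absent' in Species B, Species C, Species J, and Species L only — synapomorphy for {Species B, Species C, Species J, Species L}.
IV: derived state 'present' in Species C and Species L only — synapomorphy for {Species C, Species L}.
V: derived state 'absent' in Species F and Species R only — synapomorphy for {Species F, Species R}.
Most parsimonious ingroup topology: ((Species R,Species F),((Species J,Species B),(Species L,Species C))).
Species B and Species J share a more recent common ancestor with each other than either does with Species R, so Species R is the least closely related of the three.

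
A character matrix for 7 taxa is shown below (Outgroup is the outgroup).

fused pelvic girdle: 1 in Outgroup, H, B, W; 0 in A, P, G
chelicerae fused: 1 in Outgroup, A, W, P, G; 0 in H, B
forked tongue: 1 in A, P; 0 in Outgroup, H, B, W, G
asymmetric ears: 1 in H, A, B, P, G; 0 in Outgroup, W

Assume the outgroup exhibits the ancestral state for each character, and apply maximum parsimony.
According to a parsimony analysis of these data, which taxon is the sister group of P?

A

Character polarity is set by the outgroup: the derived state is whichever differs from the outgroup's state, so for fused pelvic girdle, chelicerae fused the derived state is '0', and for the remaining characters it is '1'.
fused pelvic girdle (derived state '0') is shared by A, G, and P — a synapomorphy uniting that clade.
Only B and H show the derived state '0' for chelicerae fused, supporting them as a clade.
forked tongue (derived state '1') is shared by A and P — a synapomorphy uniting that clade.
Only A, B, G, H, and P show the derived state '1' for asymmetric ears, supporting them as a clade.
Most parsimonious ingroup topology: (((H,B),((A,P),G)),W).
P and A form a cherry on this tree, so they are sister taxa.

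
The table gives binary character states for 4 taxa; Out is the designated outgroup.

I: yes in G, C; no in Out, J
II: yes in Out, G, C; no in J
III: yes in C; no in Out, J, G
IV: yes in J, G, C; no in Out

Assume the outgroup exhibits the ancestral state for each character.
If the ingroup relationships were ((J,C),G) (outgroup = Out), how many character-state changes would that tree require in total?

Map each character onto ((J,C),G) (rooted by Out) and count the minimum state changes it requires (Fitch parsimony):
I: 2; II: 1; III: 1; IV: 1.
Total tree length = 5.

5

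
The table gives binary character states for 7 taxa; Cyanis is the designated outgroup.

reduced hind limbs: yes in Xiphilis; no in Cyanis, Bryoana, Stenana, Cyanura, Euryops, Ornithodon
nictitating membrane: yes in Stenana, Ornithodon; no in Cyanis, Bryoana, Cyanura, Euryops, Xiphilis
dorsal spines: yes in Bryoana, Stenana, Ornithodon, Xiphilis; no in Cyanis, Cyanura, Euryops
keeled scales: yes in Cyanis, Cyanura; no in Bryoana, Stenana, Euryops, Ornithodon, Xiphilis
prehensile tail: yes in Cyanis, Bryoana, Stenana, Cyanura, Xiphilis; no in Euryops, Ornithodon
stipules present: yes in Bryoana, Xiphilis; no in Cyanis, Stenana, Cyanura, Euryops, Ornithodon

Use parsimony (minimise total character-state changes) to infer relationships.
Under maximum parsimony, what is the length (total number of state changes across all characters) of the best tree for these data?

Character polarity is set by the outgroup: the derived state is whichever differs from the outgroup's state, so for keeled scales, prehensile tail the derived state is 'no', and for the remaining characters it is 'yes'.
reduced hind limbs: derived state 'yes' in Xiphilis only — an autapomorphy, so it tells us nothing about relationships among taxa.
nictitating membrane (derived state 'yes') is shared by Ornithodon and Stenana — a synapomorphy uniting that clade.
Only Bryoana, Ornithodon, Stenana, and Xiphilis show the derived state 'yes' for dorsal spines, supporting them as a clade.
keeled scales: derived state 'no' in Bryoana, Euryops, Ornithodon, Stenana, and Xiphilis only — synapomorphy for {Bryoana, Euryops, Ornithodon, Stenana, Xiphilis}.
prehensile tail (state 'no') occurs in Euryops and Ornithodon but conflicts with the nesting implied by the other characters — most parsimoniously interpreted as homoplasy.
Only Bryoana and Xiphilis show the derived state 'yes' for stipules present, supporting them as a clade.
Most parsimonious ingroup topology: ((((Bryoana,Xiphilis),(Stenana,Ornithodon)),Euryops),Cyanura).
Changes per character on this tree: reduced hind limbs: 1; nictitating membrane: 1; dorsal spines: 1; keeled scales: 1; prehensile tail: 2; stipules present: 1.
Total = 7.

7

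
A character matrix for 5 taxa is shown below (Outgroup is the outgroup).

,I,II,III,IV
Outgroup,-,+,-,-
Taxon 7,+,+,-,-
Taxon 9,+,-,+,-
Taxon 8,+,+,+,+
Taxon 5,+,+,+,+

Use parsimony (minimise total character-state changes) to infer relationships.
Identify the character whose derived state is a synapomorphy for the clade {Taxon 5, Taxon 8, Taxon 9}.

Character polarity is set by the outgroup: the derived state is whichever differs from the outgroup's state, so for II the derived state is '-', and for the remaining characters it is '+'.
I (derived state '+') is shared by all ingroup taxa — unites the whole ingroup.
II (derived state '-') is unique to Taxon 9 (autapomorphy; uninformative for grouping).
Only Taxon 5, Taxon 8, and Taxon 9 show the derived state '+' for III, supporting them as a clade.
IV (derived state '+') is shared by Taxon 5 and Taxon 8 — a synapomorphy uniting that clade.
Most parsimonious ingroup topology: (Taxon 7,(Taxon 9,(Taxon 8,Taxon 5))).
The clade {Taxon 5, Taxon 8, Taxon 9} is supported by III: its derived state '+' occurs in exactly those taxa and in no other taxon (including the outgroup).

III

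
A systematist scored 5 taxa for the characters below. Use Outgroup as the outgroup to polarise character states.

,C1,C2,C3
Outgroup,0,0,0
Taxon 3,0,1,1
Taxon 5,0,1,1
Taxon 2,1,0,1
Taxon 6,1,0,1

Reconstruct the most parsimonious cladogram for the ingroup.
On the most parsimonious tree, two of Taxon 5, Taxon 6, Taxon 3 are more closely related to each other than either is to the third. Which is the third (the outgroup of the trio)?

The outgroup has state '0' for every character, so '1' is the derived state throughout.
C1: derived state '1' in Taxon 2 and Taxon 6 only — synapomorphy for {Taxon 2, Taxon 6}.
Only Taxon 3 and Taxon 5 show the derived state '1' for C2, supporting them as a clade.
All ingroup taxa share the derived state '1' for C3; it defines the ingroup but does not resolve relationships within it.
Most parsimonious ingroup topology: ((Taxon 3,Taxon 5),(Taxon 2,Taxon 6)).
Taxon 5 and Taxon 3 share a more recent common ancestor with each other than either does with Taxon 6, so Taxon 6 is the least closely related of the three.

Taxon 6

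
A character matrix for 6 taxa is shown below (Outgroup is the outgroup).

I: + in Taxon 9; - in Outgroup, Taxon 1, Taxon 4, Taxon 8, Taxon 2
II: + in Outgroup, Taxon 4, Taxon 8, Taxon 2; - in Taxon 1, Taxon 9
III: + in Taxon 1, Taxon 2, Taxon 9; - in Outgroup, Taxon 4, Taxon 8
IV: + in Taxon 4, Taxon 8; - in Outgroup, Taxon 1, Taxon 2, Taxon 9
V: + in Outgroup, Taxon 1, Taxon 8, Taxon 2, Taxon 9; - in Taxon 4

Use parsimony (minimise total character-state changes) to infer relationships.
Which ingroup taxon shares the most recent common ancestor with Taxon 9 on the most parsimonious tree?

Character polarity is set by the outgroup: the derived state is whichever differs from the outgroup's state, so for II, V the derived state is '-', and for the remaining characters it is '+'.
I (derived state '+') is unique to Taxon 9 (autapomorphy; uninformative for grouping).
II (derived state '-') is shared by Taxon 1 and Taxon 9 — a synapomorphy uniting that clade.
III: derived state '+' in Taxon 1, Taxon 2, and Taxon 9 only — synapomorphy for {Taxon 1, Taxon 2, Taxon 9}.
Only Taxon 4 and Taxon 8 show the derived state '+' for IV, supporting them as a clade.
V: derived state '-' in Taxon 4 only — an autapomorphy, so it tells us nothing about relationships among taxa.
Most parsimonious ingroup topology: (((Taxon 1,Taxon 9),Taxon 2),(Taxon 4,Taxon 8)).
Taxon 9 and Taxon 1 form a cherry on this tree, so they are sister taxa.

Taxon 1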